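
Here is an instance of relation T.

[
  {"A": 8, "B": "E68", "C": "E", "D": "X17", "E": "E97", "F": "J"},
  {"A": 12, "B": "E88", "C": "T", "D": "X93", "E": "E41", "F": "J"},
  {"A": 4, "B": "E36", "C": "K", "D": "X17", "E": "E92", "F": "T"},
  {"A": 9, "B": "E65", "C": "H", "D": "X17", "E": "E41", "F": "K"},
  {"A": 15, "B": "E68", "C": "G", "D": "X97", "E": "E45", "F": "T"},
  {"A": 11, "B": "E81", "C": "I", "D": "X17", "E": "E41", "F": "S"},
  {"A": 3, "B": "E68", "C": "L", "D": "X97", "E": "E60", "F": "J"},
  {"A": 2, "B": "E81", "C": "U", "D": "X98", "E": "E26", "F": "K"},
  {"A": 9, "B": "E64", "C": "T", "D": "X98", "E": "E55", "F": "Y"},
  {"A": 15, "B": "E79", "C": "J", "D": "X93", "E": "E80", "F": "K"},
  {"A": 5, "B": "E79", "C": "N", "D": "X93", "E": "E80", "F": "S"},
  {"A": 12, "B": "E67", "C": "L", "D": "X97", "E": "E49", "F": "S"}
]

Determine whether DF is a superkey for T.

All 12 rows have distinct DF values, so DF → (all attributes) holds and DF is a superkey.

Yes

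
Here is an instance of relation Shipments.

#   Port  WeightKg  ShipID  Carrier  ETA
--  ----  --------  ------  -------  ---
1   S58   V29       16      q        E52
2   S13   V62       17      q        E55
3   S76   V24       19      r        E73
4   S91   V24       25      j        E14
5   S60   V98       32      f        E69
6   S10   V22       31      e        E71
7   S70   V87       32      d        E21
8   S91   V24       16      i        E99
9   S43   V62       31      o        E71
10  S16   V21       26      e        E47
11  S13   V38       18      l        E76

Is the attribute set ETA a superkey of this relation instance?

No

Rows 6 and 9 have the same ETA value ETA=E71 but are distinct tuples, so ETA does not determine every attribute — not a superkey.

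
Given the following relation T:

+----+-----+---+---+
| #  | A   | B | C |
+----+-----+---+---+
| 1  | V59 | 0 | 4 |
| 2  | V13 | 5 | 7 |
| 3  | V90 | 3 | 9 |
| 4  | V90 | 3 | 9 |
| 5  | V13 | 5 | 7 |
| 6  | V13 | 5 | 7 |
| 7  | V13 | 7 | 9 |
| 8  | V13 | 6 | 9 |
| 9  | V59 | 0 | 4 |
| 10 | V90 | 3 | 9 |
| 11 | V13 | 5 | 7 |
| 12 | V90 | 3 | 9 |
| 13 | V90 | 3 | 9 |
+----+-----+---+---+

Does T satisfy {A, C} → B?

(A=V59, C=4): rows 1, 9 → B = 0, 0 ✓
(A=V13, C=7): rows 2, 5, 6, 11 → B = 5, 5, 5, 5 ✓
(A=V90, C=9): rows 3, 4, 10, 12, 13 → B = 3, 3, 3, 3, 3 ✓
(A=V13, C=9): rows 7, 8 → B takes values {7, 6} — violation
Two rows agree on {A, C} but differ on B, so {A, C} → B does not hold.

No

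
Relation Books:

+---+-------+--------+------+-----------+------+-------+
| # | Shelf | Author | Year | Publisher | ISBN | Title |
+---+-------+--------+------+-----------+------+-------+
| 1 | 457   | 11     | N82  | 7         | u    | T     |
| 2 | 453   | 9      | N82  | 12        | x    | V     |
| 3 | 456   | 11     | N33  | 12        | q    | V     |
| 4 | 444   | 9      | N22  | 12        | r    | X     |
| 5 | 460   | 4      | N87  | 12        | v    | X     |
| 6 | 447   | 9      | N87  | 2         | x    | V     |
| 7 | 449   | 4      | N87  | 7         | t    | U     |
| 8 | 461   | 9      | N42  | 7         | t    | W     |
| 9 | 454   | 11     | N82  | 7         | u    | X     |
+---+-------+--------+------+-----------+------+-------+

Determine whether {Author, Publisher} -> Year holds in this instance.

(Author=11, Publisher=7): rows 1, 9 → Year = N82, N82 ✓
(Author=9, Publisher=12): rows 2, 4 → Year takes values {N82, N22} — violation
(Author=11, Publisher=12): row 3 → Year = N33 ✓
(Author=4, Publisher=12): row 5 → Year = N87 ✓
(Author=9, Publisher=2): row 6 → Year = N87 ✓
(Author=4, Publisher=7): row 7 → Year = N87 ✓
(Author=9, Publisher=7): row 8 → Year = N42 ✓
Two rows agree on {Author, Publisher} but differ on Year, so {Author, Publisher} -> Year does not hold.

No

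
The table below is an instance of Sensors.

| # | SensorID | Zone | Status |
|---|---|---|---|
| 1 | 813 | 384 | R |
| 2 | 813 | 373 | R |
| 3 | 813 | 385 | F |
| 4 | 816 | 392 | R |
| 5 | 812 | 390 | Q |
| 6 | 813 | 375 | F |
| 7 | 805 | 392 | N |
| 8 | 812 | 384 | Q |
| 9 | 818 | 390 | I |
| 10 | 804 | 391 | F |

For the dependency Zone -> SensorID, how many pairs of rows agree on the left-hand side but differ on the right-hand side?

Zone=384: violating pairs (1,8) — 1 pair.
Zone=392: violating pairs (4,7) — 1 pair.
Zone=390: violating pairs (5,9) — 1 pair.

3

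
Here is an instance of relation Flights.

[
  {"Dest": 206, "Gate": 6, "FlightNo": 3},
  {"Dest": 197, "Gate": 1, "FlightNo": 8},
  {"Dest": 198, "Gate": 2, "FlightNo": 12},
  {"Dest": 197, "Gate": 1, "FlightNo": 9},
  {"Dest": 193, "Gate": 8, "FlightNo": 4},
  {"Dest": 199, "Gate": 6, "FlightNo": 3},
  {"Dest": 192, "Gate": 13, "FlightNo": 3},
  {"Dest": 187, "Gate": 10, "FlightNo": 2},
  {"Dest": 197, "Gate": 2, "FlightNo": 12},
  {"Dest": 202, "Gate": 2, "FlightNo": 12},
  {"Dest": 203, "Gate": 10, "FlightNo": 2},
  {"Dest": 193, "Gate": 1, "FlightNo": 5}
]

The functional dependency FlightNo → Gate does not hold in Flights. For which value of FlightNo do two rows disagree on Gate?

FlightNo=3: 3 rows → Gate takes values {6, 13} — violation
FlightNo=8: 1 row → Gate = 1 ✓
FlightNo=12: 3 rows → Gate = 2, 2, 2 ✓
FlightNo=9: 1 row → Gate = 1 ✓
FlightNo=4: 1 row → Gate = 8 ✓
FlightNo=2: 2 rows → Gate = 10, 10 ✓
FlightNo=5: 1 row → Gate = 1 ✓
The only FlightNo value with inconsistent Gate is FlightNo=3.

3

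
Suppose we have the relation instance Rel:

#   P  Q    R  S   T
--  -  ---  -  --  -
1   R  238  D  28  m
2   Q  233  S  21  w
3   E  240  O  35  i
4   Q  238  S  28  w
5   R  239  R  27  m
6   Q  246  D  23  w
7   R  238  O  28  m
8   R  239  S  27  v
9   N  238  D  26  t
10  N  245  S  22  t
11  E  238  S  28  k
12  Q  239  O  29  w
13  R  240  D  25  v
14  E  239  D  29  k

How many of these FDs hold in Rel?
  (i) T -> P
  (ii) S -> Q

(i) T -> P: every LHS value maps to a single RHS value — holds.
(ii) S -> Q: every LHS value maps to a single RHS value — holds.
2 of the 2 dependencies hold.

2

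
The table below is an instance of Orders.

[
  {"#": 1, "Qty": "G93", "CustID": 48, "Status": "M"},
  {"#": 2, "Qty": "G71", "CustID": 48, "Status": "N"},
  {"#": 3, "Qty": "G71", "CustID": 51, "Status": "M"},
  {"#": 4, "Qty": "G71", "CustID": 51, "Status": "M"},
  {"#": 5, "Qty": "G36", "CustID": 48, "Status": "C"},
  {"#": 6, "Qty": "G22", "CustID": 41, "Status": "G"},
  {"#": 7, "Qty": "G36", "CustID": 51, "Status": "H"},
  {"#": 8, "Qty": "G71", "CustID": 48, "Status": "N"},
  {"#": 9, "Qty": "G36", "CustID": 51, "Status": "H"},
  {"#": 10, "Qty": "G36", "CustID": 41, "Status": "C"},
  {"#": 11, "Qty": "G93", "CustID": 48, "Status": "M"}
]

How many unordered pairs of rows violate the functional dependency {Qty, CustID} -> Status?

0

(Qty=G93, CustID=48): all 2 rows agree on Status — 0 pairs.
(Qty=G71, CustID=48): all 2 rows agree on Status — 0 pairs.
(Qty=G71, CustID=51): all 2 rows agree on Status — 0 pairs.
(Qty=G36, CustID=51): all 2 rows agree on Status — 0 pairs.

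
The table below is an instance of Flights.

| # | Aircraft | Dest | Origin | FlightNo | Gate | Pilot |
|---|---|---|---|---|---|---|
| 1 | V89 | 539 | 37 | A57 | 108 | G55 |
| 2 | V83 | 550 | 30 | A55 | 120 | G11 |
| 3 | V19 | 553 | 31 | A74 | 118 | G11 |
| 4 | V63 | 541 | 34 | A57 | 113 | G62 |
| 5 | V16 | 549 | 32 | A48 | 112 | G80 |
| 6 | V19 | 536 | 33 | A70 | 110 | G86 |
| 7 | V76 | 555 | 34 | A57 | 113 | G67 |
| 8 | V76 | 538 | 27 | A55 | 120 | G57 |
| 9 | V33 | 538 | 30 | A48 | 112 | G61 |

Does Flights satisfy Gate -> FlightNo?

Gate=108: row 1 → FlightNo = A57 ✓
Gate=120: rows 2, 8 → FlightNo = A55, A55 ✓
Gate=118: row 3 → FlightNo = A74 ✓
Gate=113: rows 4, 7 → FlightNo = A57, A57 ✓
Gate=112: rows 5, 9 → FlightNo = A48, A48 ✓
Gate=110: row 6 → FlightNo = A70 ✓
Every Gate value is associated with a single FlightNo value, so Gate -> FlightNo holds.

Yes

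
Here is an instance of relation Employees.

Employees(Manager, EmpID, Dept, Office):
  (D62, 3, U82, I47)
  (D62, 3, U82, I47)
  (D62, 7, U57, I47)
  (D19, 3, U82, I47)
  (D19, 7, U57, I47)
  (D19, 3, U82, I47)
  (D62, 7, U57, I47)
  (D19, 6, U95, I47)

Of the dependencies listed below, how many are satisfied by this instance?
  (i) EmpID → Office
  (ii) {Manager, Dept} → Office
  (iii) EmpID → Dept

(i) EmpID → Office: every LHS value maps to a single RHS value — holds.
(ii) {Manager, Dept} → Office: every LHS value maps to a single RHS value — holds.
(iii) EmpID → Dept: every LHS value maps to a single RHS value — holds.
3 of the 3 dependencies hold.

3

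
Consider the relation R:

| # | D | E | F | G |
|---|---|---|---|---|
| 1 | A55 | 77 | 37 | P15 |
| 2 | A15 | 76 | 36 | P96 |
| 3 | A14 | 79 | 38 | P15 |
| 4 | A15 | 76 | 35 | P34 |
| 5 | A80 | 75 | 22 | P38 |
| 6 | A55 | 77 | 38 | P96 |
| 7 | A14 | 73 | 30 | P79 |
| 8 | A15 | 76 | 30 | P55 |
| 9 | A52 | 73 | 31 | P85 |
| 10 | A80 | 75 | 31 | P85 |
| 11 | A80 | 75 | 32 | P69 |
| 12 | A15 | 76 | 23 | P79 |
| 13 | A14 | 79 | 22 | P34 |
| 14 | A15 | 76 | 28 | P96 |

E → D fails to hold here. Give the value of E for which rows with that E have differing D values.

E=77: rows 1, 6 → D = A55, A55 ✓
E=76: rows 2, 4, 8, 12, 14 → D = A15, A15, A15, A15, A15 ✓
E=79: rows 3, 13 → D = A14, A14 ✓
E=75: rows 5, 10, 11 → D = A80, A80, A80 ✓
E=73: rows 7, 9 → D takes values {A14, A52} — violation
The only E value with inconsistent D is E=73.

73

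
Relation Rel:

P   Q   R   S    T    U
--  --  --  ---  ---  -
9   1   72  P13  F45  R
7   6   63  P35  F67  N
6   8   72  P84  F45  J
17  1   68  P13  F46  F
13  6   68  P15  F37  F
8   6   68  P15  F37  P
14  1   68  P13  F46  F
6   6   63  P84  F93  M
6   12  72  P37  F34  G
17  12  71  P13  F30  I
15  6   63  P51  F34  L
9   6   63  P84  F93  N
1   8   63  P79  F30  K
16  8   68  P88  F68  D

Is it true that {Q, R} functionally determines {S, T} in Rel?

(Q=1, R=72): 1 row → {S,T} = (P13, F45) ✓
(Q=6, R=63): 4 rows → {S,T} takes values {(P35, F67), (P84, F93), (P51, F34)} — violation
(Q=8, R=72): 1 row → {S,T} = (P84, F45) ✓
(Q=1, R=68): 2 rows → {S,T} = (P13, F46), (P13, F46) ✓
(Q=6, R=68): 2 rows → {S,T} = (P15, F37), (P15, F37) ✓
(Q=12, R=72): 1 row → {S,T} = (P37, F34) ✓
(Q=12, R=71): 1 row → {S,T} = (P13, F30) ✓
(Q=8, R=63): 1 row → {S,T} = (P79, F30) ✓
(Q=8, R=68): 1 row → {S,T} = (P88, F68) ✓
Two rows agree on {Q, R} but differ on {S, T}, so {Q, R} -> {S, T} does not hold.

No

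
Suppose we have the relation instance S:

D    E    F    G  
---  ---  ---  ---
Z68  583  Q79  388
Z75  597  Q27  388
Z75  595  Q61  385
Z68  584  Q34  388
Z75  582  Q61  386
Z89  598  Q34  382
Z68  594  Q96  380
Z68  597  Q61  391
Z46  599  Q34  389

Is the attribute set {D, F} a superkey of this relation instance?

Two distinct rows share (D=Z75, F=Q61), so {D, F} does not determine every attribute — not a superkey.

No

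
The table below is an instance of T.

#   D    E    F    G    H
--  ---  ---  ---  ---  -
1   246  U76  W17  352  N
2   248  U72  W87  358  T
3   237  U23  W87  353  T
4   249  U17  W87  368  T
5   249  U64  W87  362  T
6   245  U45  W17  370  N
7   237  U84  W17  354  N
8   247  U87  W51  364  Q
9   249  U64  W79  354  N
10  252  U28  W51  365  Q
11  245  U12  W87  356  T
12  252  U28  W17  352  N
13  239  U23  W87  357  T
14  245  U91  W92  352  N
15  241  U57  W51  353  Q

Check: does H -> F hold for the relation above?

No

H=N: rows 1, 6, 7, 9, 12, 14 → F takes values {W17, W79, W92} — violation
H=T: rows 2, 3, 4, 5, 11, 13 → F = W87, W87, W87, W87, W87, W87 ✓
H=Q: rows 8, 10, 15 → F = W51, W51, W51 ✓
Two rows agree on H but differ on F, so H -> F does not hold.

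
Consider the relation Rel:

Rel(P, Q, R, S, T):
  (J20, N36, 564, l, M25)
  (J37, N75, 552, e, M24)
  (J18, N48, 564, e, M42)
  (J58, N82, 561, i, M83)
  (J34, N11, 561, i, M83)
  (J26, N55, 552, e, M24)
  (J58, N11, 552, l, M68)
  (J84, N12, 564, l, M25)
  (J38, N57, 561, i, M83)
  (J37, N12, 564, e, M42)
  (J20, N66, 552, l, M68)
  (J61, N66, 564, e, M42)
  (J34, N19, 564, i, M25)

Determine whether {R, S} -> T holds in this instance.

Yes

(R=564, S=l): 2 rows → T = M25, M25 ✓
(R=552, S=e): 2 rows → T = M24, M24 ✓
(R=564, S=e): 3 rows → T = M42, M42, M42 ✓
(R=561, S=i): 3 rows → T = M83, M83, M83 ✓
(R=552, S=l): 2 rows → T = M68, M68 ✓
(R=564, S=i): 1 row → T = M25 ✓
Every {R, S} value is associated with a single T value, so {R, S} -> T holds.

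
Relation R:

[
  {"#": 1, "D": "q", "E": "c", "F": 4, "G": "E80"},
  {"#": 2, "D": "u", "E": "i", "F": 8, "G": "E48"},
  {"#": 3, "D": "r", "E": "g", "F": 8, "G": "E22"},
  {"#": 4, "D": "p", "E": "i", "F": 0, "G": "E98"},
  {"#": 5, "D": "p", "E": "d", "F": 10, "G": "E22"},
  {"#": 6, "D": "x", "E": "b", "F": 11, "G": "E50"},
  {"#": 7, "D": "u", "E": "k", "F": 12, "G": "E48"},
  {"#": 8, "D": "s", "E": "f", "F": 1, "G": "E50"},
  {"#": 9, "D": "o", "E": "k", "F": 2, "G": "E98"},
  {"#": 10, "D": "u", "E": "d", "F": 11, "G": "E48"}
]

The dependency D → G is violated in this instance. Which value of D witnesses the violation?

D=q: row 1 → G = E80 ✓
D=u: rows 2, 7, 10 → G = E48, E48, E48 ✓
D=r: row 3 → G = E22 ✓
D=p: rows 4, 5 → G takes values {E98, E22} — violation
D=x: row 6 → G = E50 ✓
D=s: row 8 → G = E50 ✓
D=o: row 9 → G = E98 ✓
The only D value with inconsistent G is D=p.

p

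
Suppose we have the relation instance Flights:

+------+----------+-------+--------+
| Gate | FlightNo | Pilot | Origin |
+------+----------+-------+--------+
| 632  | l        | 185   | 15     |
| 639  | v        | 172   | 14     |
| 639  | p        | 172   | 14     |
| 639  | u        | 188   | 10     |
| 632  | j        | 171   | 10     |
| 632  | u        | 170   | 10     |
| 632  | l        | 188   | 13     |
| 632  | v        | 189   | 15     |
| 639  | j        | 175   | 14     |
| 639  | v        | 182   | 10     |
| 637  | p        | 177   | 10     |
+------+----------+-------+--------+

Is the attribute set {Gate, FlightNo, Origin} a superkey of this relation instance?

Yes

All 11 rows have distinct {Gate, FlightNo, Origin} values, so {Gate, FlightNo, Origin} → (all attributes) holds and {Gate, FlightNo, Origin} is a superkey.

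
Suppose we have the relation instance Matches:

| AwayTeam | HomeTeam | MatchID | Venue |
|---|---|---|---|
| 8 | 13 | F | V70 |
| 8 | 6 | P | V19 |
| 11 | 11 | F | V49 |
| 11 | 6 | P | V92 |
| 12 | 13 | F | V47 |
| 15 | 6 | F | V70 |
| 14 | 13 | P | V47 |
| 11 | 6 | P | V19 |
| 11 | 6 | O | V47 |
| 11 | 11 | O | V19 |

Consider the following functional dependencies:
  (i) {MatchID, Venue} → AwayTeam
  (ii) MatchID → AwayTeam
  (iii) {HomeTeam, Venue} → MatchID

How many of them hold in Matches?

0

(i) {MatchID, Venue} → AwayTeam: (MatchID=F, Venue=V70): 2 rows → AwayTeam takes values {8, 15} — violation; (MatchID=P, Venue=V19): 2 rows → AwayTeam takes values {8, 11} — violation — fails.
(ii) MatchID → AwayTeam: MatchID=F: 4 rows → AwayTeam takes values {8, 11, 12, 15} — violation; MatchID=P: 4 rows → AwayTeam takes values {8, 11, 14} — violation — fails.
(iii) {HomeTeam, Venue} → MatchID: (HomeTeam=13, Venue=V47): 2 rows → MatchID takes values {F, P} — violation — fails.
None of the 3 dependencies hold.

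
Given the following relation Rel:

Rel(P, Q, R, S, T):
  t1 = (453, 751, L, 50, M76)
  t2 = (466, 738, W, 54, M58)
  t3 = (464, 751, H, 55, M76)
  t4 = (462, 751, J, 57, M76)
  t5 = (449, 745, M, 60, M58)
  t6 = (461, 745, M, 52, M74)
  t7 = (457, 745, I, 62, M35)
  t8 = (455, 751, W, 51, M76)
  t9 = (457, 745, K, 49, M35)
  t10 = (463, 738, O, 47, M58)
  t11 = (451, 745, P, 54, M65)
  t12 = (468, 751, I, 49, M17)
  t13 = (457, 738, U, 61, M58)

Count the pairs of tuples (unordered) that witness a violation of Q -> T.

13

Q=751: violating pairs (1,12), (3,12), (4,12), (8,12) — 4 pairs.
Q=738: all 3 rows agree on T — 0 pairs.
Q=745: violating pairs (5,6), (5,7), (5,9), (5,11), (6,7), (6,9), (6,11), (7,11), (9,11) — 9 pairs.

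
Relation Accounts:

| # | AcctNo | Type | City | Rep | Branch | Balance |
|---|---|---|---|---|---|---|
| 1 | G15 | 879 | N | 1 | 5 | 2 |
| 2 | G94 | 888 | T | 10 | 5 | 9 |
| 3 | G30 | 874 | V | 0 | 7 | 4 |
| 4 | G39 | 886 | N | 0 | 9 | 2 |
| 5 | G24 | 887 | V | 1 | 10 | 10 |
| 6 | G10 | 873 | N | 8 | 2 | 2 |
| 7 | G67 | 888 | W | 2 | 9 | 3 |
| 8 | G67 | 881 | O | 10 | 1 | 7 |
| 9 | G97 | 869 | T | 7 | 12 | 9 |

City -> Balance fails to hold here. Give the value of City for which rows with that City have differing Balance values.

V

City=N: rows 1, 4, 6 → Balance = 2, 2, 2 ✓
City=T: rows 2, 9 → Balance = 9, 9 ✓
City=V: rows 3, 5 → Balance takes values {4, 10} — violation
City=W: row 7 → Balance = 3 ✓
City=O: row 8 → Balance = 7 ✓
The only City value with inconsistent Balance is City=V.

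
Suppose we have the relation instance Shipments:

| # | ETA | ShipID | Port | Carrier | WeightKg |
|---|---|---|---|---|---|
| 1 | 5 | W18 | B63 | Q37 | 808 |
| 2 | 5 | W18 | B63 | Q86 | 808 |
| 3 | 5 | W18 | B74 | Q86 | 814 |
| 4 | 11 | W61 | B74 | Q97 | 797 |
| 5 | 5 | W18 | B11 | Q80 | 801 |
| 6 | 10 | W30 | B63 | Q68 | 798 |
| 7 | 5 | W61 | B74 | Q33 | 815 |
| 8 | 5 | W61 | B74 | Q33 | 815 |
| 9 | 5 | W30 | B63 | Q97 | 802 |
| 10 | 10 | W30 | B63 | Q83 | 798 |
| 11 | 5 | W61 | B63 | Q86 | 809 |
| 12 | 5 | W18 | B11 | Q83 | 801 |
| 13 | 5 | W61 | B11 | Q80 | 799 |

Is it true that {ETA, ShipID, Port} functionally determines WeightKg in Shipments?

(ETA=5, ShipID=W18, Port=B63): rows 1, 2 → WeightKg = 808, 808 ✓
(ETA=5, ShipID=W18, Port=B74): row 3 → WeightKg = 814 ✓
(ETA=11, ShipID=W61, Port=B74): row 4 → WeightKg = 797 ✓
(ETA=5, ShipID=W18, Port=B11): rows 5, 12 → WeightKg = 801, 801 ✓
(ETA=10, ShipID=W30, Port=B63): rows 6, 10 → WeightKg = 798, 798 ✓
(ETA=5, ShipID=W61, Port=B74): rows 7, 8 → WeightKg = 815, 815 ✓
(ETA=5, ShipID=W30, Port=B63): row 9 → WeightKg = 802 ✓
(ETA=5, ShipID=W61, Port=B63): row 11 → WeightKg = 809 ✓
(ETA=5, ShipID=W61, Port=B11): row 13 → WeightKg = 799 ✓
Every {ETA, ShipID, Port} value is associated with a single WeightKg value, so {ETA, ShipID, Port} -> WeightKg holds.

Yes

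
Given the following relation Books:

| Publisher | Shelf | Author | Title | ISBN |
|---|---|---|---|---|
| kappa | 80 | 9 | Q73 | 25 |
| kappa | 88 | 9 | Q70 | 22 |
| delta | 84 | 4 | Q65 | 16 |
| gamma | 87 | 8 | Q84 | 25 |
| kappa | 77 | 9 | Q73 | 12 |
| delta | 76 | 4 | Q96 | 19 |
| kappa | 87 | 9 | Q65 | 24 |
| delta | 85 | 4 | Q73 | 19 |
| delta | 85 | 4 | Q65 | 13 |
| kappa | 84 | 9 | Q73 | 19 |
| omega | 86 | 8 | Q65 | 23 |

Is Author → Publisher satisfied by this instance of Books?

No

Author=9: 5 rows → Publisher = kappa, kappa, kappa, kappa, kappa ✓
Author=4: 4 rows → Publisher = delta, delta, delta, delta ✓
Author=8: 2 rows → Publisher takes values {gamma, omega} — violation
Two rows agree on Author but differ on Publisher, so Author → Publisher does not hold.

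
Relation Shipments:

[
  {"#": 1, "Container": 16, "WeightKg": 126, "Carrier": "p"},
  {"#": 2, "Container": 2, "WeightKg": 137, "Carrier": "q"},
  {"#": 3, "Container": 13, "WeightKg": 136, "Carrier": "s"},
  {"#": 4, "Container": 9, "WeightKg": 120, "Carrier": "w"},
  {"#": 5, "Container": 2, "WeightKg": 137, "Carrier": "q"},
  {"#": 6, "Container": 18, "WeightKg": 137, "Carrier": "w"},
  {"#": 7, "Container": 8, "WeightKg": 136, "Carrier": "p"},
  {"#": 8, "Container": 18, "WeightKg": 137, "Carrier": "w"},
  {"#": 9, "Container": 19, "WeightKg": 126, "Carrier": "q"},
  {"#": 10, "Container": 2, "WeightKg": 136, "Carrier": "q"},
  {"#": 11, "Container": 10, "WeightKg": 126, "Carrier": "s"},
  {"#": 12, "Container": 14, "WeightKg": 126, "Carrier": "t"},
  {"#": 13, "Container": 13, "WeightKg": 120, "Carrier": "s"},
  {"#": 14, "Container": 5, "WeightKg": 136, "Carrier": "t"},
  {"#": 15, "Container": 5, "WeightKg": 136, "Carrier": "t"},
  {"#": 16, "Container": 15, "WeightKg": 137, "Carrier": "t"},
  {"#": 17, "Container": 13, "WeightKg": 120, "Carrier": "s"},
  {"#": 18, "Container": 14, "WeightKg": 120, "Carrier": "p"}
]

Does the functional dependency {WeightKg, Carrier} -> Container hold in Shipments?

(WeightKg=126, Carrier=p): row 1 → Container = 16 ✓
(WeightKg=137, Carrier=q): rows 2, 5 → Container = 2, 2 ✓
(WeightKg=136, Carrier=s): row 3 → Container = 13 ✓
(WeightKg=120, Carrier=w): row 4 → Container = 9 ✓
(WeightKg=137, Carrier=w): rows 6, 8 → Container = 18, 18 ✓
(WeightKg=136, Carrier=p): row 7 → Container = 8 ✓
(WeightKg=126, Carrier=q): row 9 → Container = 19 ✓
(WeightKg=136, Carrier=q): row 10 → Container = 2 ✓
(WeightKg=126, Carrier=s): row 11 → Container = 10 ✓
(WeightKg=126, Carrier=t): row 12 → Container = 14 ✓
(WeightKg=120, Carrier=s): rows 13, 17 → Container = 13, 13 ✓
(WeightKg=136, Carrier=t): rows 14, 15 → Container = 5, 5 ✓
(WeightKg=137, Carrier=t): row 16 → Container = 15 ✓
(WeightKg=120, Carrier=p): row 18 → Container = 14 ✓
Every {WeightKg, Carrier} value is associated with a single Container value, so {WeightKg, Carrier} -> Container holds.

Yes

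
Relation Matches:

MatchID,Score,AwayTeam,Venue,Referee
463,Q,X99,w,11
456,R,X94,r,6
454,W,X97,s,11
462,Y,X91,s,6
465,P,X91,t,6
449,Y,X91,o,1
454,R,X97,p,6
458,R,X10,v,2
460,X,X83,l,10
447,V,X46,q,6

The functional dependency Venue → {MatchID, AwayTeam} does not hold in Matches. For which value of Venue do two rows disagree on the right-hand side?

s

Venue=w: 1 row → {MatchID,AwayTeam} = (463, X99) ✓
Venue=r: 1 row → {MatchID,AwayTeam} = (456, X94) ✓
Venue=s: 2 rows → {MatchID,AwayTeam} takes values {(454, X97), (462, X91)} — violation
Venue=t: 1 row → {MatchID,AwayTeam} = (465, X91) ✓
Venue=o: 1 row → {MatchID,AwayTeam} = (449, X91) ✓
Venue=p: 1 row → {MatchID,AwayTeam} = (454, X97) ✓
Venue=v: 1 row → {MatchID,AwayTeam} = (458, X10) ✓
Venue=l: 1 row → {MatchID,AwayTeam} = (460, X83) ✓
Venue=q: 1 row → {MatchID,AwayTeam} = (447, X46) ✓
The only Venue value with inconsistent RHS is Venue=s.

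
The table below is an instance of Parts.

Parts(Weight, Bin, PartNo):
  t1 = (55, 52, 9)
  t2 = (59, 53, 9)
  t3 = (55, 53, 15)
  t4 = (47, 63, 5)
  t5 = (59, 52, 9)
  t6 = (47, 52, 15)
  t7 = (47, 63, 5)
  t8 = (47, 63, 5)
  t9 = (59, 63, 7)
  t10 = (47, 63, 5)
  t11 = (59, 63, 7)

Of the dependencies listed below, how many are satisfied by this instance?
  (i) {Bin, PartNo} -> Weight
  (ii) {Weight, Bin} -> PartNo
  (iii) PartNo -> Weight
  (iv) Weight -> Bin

1

(i) {Bin, PartNo} -> Weight: (Bin=52, PartNo=9): rows 1, 5 → Weight takes values {55, 59} — violation — fails.
(ii) {Weight, Bin} -> PartNo: every LHS value maps to a single RHS value — holds.
(iii) PartNo -> Weight: PartNo=9: rows 1, 2, 5 → Weight takes values {55, 59} — violation; PartNo=15: rows 3, 6 → Weight takes values {55, 47} — violation — fails.
(iv) Weight -> Bin: Weight=55: rows 1, 3 → Bin takes values {52, 53} — violation; Weight=59: rows 2, 5, 9, 11 → Bin takes values {53, 52, 63} — violation; Weight=47: rows 4, 6, 7, 8, 10 → Bin takes values {63, 52} — violation — fails.
1 of the 4 dependencies holds.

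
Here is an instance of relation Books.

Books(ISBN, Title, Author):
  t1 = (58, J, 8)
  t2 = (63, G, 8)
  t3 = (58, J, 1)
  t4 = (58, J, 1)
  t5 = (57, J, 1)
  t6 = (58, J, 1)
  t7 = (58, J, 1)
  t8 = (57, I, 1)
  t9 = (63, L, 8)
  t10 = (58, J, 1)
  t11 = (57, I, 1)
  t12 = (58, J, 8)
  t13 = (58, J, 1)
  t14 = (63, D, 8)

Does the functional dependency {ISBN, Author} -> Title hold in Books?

No

(ISBN=58, Author=8): rows 1, 12 → Title = J, J ✓
(ISBN=63, Author=8): rows 2, 9, 14 → Title takes values {G, L, D} — violation
(ISBN=58, Author=1): rows 3, 4, 6, 7, 10, 13 → Title = J, J, J, J, J, J ✓
(ISBN=57, Author=1): rows 5, 8, 11 → Title takes values {J, I} — violation
Two rows agree on {ISBN, Author} but differ on Title, so {ISBN, Author} -> Title does not hold.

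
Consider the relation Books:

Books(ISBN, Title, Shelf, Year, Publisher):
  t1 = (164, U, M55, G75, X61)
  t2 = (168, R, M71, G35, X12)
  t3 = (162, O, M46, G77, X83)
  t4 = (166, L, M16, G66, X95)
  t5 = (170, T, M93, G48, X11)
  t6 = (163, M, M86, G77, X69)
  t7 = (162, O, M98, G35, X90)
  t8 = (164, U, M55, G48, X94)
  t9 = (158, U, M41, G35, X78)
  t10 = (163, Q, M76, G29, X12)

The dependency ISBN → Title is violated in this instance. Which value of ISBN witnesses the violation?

ISBN=164: rows 1, 8 → Title = U, U ✓
ISBN=168: row 2 → Title = R ✓
ISBN=162: rows 3, 7 → Title = O, O ✓
ISBN=166: row 4 → Title = L ✓
ISBN=170: row 5 → Title = T ✓
ISBN=163: rows 6, 10 → Title takes values {M, Q} — violation
ISBN=158: row 9 → Title = U ✓
The only ISBN value with inconsistent Title is ISBN=163.

163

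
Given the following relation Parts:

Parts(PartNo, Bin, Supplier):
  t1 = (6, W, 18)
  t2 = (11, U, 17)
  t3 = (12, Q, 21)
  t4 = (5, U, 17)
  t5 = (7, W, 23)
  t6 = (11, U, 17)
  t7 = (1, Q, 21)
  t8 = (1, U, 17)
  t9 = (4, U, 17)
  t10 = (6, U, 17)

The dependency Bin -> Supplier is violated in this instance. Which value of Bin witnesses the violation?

Bin=W: rows 1, 5 → Supplier takes values {18, 23} — violation
Bin=U: rows 2, 4, 6, 8, 9, 10 → Supplier = 17, 17, 17, 17, 17, 17 ✓
Bin=Q: rows 3, 7 → Supplier = 21, 21 ✓
The only Bin value with inconsistent Supplier is Bin=W.

W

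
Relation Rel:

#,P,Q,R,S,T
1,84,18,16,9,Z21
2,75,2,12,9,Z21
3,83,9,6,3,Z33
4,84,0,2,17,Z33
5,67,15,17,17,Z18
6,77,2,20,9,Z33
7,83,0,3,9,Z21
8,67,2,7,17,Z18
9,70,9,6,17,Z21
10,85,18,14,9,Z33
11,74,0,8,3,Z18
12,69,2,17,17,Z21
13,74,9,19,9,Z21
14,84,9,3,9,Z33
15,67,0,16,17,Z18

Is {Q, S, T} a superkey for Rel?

Yes

All 15 rows have distinct {Q, S, T} values, so {Q, S, T} → (all attributes) holds and {Q, S, T} is a superkey.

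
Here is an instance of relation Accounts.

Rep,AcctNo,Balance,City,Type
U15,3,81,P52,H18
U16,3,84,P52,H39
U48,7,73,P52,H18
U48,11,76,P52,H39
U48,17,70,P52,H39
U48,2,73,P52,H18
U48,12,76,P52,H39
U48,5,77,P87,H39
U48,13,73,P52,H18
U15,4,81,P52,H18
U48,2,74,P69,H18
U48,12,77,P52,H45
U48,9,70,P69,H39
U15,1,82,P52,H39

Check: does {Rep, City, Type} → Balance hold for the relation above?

(Rep=U15, City=P52, Type=H18): 2 rows → Balance = 81, 81 ✓
(Rep=U16, City=P52, Type=H39): 1 row → Balance = 84 ✓
(Rep=U48, City=P52, Type=H18): 3 rows → Balance = 73, 73, 73 ✓
(Rep=U48, City=P52, Type=H39): 3 rows → Balance takes values {76, 70} — violation
(Rep=U48, City=P87, Type=H39): 1 row → Balance = 77 ✓
(Rep=U48, City=P69, Type=H18): 1 row → Balance = 74 ✓
(Rep=U48, City=P52, Type=H45): 1 row → Balance = 77 ✓
(Rep=U48, City=P69, Type=H39): 1 row → Balance = 70 ✓
(Rep=U15, City=P52, Type=H39): 1 row → Balance = 82 ✓
Two rows agree on {Rep, City, Type} but differ on Balance, so {Rep, City, Type} → Balance does not hold.

No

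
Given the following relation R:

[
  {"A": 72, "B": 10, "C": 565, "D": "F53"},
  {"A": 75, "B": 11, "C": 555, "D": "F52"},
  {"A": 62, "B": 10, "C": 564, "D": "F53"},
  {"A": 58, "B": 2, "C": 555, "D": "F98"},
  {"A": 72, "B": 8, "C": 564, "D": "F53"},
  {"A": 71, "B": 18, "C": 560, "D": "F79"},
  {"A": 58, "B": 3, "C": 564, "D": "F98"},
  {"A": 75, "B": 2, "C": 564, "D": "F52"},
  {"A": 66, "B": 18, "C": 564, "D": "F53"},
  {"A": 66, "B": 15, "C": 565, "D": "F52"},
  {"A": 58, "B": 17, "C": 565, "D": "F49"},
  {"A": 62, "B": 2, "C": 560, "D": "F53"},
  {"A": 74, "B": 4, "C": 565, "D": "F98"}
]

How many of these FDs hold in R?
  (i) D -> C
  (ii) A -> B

0

(i) D -> C: D=F53: 5 rows → C takes values {565, 564, 560} — violation; D=F52: 3 rows → C takes values {555, 564, 565} — violation; D=F98: 3 rows → C takes values {555, 564, 565} — violation — fails.
(ii) A -> B: A=72: 2 rows → B takes values {10, 8} — violation; A=75: 2 rows → B takes values {11, 2} — violation; A=62: 2 rows → B takes values {10, 2} — violation; A=58: 3 rows → B takes values {2, 3, 17} — violation; A=66: 2 rows → B takes values {18, 15} — violation — fails.
None of the 2 dependencies hold.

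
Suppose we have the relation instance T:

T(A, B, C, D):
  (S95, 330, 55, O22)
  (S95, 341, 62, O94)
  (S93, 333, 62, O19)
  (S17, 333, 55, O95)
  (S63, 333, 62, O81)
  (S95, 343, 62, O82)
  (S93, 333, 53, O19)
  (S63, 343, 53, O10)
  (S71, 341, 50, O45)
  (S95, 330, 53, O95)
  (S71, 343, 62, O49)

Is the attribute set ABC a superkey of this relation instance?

Yes

All 11 rows have distinct ABC values, so ABC → (all attributes) holds and ABC is a superkey.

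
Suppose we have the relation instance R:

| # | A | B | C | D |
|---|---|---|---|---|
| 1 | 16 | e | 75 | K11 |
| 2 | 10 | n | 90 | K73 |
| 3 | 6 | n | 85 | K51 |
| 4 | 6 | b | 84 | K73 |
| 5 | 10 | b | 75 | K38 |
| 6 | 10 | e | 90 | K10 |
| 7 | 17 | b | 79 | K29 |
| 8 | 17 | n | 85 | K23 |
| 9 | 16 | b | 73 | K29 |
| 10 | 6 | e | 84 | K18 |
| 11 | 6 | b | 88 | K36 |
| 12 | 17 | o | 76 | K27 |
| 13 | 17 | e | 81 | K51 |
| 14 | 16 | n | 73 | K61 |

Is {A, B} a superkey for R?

Rows 4 and 11 have the same {A, B} value (A=6, B=b) but are distinct tuples, so {A, B} does not determine every attribute — not a superkey.

No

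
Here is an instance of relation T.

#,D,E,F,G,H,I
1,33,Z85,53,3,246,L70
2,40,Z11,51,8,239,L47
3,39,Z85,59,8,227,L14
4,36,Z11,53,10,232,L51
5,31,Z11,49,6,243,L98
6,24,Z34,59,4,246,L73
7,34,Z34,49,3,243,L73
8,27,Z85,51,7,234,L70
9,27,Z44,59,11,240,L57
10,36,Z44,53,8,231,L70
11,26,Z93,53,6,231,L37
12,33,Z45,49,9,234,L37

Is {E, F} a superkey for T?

Yes

All 12 rows have distinct {E, F} values, so {E, F} → (all attributes) holds and {E, F} is a superkey.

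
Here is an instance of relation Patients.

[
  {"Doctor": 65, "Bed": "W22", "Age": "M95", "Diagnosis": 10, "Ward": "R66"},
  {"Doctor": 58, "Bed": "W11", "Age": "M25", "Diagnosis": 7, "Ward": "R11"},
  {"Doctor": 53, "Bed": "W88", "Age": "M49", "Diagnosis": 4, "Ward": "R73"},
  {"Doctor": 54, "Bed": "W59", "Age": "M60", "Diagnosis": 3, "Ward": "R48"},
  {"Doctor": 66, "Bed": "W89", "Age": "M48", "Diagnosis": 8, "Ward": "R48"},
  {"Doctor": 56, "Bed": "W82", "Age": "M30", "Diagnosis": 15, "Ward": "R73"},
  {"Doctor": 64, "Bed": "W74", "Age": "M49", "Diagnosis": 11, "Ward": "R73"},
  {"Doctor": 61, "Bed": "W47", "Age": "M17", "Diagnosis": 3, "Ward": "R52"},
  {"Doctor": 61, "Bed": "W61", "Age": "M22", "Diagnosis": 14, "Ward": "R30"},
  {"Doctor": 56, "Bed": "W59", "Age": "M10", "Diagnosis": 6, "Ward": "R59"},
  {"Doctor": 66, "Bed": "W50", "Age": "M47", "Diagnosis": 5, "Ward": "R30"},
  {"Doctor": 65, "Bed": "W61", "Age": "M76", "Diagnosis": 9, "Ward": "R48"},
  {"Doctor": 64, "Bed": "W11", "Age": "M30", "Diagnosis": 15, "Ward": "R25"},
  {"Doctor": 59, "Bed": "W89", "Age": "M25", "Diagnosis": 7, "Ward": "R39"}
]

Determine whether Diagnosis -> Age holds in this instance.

No

Diagnosis=10: 1 row → Age = M95 ✓
Diagnosis=7: 2 rows → Age = M25, M25 ✓
Diagnosis=4: 1 row → Age = M49 ✓
Diagnosis=3: 2 rows → Age takes values {M60, M17} — violation
Diagnosis=8: 1 row → Age = M48 ✓
Diagnosis=15: 2 rows → Age = M30, M30 ✓
Diagnosis=11: 1 row → Age = M49 ✓
Diagnosis=14: 1 row → Age = M22 ✓
Diagnosis=6: 1 row → Age = M10 ✓
Diagnosis=5: 1 row → Age = M47 ✓
Diagnosis=9: 1 row → Age = M76 ✓
Two rows agree on Diagnosis but differ on Age, so Diagnosis -> Age does not hold.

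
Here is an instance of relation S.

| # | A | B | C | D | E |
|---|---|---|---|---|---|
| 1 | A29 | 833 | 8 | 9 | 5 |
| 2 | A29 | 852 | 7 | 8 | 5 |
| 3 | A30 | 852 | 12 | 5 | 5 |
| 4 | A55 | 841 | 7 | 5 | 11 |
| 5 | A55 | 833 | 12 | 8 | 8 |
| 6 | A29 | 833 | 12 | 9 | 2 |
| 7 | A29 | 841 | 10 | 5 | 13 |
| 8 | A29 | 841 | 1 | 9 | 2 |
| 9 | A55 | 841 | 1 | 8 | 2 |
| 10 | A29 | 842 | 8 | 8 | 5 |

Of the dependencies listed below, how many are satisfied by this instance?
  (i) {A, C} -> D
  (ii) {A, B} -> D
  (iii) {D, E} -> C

0

(i) {A, C} -> D: (A=A29, C=8): rows 1, 10 → D takes values {9, 8} — violation — fails.
(ii) {A, B} -> D: (A=A55, B=841): rows 4, 9 → D takes values {5, 8} — violation; (A=A29, B=841): rows 7, 8 → D takes values {5, 9} — violation — fails.
(iii) {D, E} -> C: (D=8, E=5): rows 2, 10 → C takes values {7, 8} — violation; (D=9, E=2): rows 6, 8 → C takes values {12, 1} — violation — fails.
None of the 3 dependencies hold.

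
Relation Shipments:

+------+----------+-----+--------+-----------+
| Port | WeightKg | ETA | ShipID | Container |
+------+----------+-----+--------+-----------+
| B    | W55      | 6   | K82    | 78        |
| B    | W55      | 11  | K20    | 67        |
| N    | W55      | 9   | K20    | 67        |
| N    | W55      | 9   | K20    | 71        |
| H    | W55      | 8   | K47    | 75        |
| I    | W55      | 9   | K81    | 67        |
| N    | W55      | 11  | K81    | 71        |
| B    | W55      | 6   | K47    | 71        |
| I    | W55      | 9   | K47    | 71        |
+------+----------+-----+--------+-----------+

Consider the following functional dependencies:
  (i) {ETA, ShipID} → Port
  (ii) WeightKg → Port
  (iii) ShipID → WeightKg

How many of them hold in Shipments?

(i) {ETA, ShipID} → Port: every LHS value maps to a single RHS value — holds.
(ii) WeightKg → Port: WeightKg=W55: 9 rows → Port takes values {B, N, H, I} — violation — fails.
(iii) ShipID → WeightKg: every LHS value maps to a single RHS value — holds.
2 of the 3 dependencies hold.

2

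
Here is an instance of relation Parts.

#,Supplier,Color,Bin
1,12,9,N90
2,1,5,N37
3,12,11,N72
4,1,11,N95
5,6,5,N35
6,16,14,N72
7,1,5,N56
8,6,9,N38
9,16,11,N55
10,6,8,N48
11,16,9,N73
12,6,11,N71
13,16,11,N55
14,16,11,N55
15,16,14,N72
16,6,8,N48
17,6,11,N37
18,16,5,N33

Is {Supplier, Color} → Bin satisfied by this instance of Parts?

(Supplier=12, Color=9): row 1 → Bin = N90 ✓
(Supplier=1, Color=5): rows 2, 7 → Bin takes values {N37, N56} — violation
(Supplier=12, Color=11): row 3 → Bin = N72 ✓
(Supplier=1, Color=11): row 4 → Bin = N95 ✓
(Supplier=6, Color=5): row 5 → Bin = N35 ✓
(Supplier=16, Color=14): rows 6, 15 → Bin = N72, N72 ✓
(Supplier=6, Color=9): row 8 → Bin = N38 ✓
(Supplier=16, Color=11): rows 9, 13, 14 → Bin = N55, N55, N55 ✓
(Supplier=6, Color=8): rows 10, 16 → Bin = N48, N48 ✓
(Supplier=16, Color=9): row 11 → Bin = N73 ✓
(Supplier=6, Color=11): rows 12, 17 → Bin takes values {N71, N37} — violation
(Supplier=16, Color=5): row 18 → Bin = N33 ✓
Two rows agree on {Supplier, Color} but differ on Bin, so {Supplier, Color} → Bin does not hold.

No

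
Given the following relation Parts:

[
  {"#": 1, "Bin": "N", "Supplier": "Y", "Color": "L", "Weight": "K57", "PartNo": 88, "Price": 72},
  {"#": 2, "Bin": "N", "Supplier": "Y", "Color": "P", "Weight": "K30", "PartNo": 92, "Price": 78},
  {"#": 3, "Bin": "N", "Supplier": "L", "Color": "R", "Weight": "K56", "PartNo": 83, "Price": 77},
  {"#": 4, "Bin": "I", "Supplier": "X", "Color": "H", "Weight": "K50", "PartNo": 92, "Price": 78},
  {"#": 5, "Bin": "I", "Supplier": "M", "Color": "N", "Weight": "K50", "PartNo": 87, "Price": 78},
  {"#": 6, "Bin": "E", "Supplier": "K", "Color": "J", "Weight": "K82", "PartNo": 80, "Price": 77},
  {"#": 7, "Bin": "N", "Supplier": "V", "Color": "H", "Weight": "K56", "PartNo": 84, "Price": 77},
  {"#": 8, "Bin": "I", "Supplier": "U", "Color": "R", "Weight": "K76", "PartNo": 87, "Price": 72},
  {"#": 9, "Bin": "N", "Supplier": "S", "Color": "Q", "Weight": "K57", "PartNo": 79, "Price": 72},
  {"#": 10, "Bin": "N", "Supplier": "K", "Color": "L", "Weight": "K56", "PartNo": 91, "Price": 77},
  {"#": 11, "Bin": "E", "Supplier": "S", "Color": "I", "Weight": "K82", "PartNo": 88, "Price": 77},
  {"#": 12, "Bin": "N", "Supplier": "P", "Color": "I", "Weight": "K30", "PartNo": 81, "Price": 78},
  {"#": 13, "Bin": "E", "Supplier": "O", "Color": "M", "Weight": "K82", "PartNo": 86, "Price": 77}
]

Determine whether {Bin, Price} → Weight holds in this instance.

(Bin=N, Price=72): rows 1, 9 → Weight = K57, K57 ✓
(Bin=N, Price=78): rows 2, 12 → Weight = K30, K30 ✓
(Bin=N, Price=77): rows 3, 7, 10 → Weight = K56, K56, K56 ✓
(Bin=I, Price=78): rows 4, 5 → Weight = K50, K50 ✓
(Bin=E, Price=77): rows 6, 11, 13 → Weight = K82, K82, K82 ✓
(Bin=I, Price=72): row 8 → Weight = K76 ✓
Every {Bin, Price} value is associated with a single Weight value, so {Bin, Price} → Weight holds.

Yes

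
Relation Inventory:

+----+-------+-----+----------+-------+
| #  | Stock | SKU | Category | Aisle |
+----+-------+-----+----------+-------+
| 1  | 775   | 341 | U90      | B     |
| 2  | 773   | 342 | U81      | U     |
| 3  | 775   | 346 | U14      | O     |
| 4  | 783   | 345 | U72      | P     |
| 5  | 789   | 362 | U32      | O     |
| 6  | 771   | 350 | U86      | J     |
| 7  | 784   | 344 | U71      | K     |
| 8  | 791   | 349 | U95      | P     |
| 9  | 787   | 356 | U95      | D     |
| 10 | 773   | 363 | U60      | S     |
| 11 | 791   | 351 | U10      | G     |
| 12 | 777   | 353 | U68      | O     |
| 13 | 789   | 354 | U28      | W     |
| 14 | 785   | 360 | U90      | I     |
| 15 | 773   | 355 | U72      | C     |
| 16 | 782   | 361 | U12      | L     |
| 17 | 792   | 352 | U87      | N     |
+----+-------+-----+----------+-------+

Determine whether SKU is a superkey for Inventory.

All 17 rows have distinct SKU values, so SKU → (all attributes) holds and SKU is a superkey.

Yes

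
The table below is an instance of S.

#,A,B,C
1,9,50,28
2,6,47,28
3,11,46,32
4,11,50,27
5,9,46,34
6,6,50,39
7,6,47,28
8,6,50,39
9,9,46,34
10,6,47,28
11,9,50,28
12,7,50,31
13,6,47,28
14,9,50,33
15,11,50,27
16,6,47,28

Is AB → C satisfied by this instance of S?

No

(A=9, B=50): rows 1, 11, 14 → C takes values {28, 33} — violation
(A=6, B=47): rows 2, 7, 10, 13, 16 → C = 28, 28, 28, 28, 28 ✓
(A=11, B=46): row 3 → C = 32 ✓
(A=11, B=50): rows 4, 15 → C = 27, 27 ✓
(A=9, B=46): rows 5, 9 → C = 34, 34 ✓
(A=6, B=50): rows 6, 8 → C = 39, 39 ✓
(A=7, B=50): row 12 → C = 31 ✓
Two rows agree on AB but differ on C, so AB → C does not hold.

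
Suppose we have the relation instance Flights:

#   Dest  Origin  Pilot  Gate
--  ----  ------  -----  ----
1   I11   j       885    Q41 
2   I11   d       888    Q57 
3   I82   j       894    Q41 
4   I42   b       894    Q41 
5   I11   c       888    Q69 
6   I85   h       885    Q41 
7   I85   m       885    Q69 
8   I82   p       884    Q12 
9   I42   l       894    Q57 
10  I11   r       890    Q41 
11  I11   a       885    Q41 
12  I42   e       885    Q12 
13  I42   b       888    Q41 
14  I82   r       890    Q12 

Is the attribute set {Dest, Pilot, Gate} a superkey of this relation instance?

No

Rows 1 and 11 have the same {Dest, Pilot, Gate} value (Dest=I11, Pilot=885, Gate=Q41) but are distinct tuples, so {Dest, Pilot, Gate} does not determine every attribute — not a superkey.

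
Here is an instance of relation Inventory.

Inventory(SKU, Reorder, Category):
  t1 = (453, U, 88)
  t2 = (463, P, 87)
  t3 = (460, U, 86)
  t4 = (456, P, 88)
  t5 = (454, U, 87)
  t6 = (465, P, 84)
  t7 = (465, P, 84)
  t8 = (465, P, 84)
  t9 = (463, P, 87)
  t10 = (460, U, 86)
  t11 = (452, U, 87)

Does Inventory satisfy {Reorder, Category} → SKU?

No

(Reorder=U, Category=88): row 1 → SKU = 453 ✓
(Reorder=P, Category=87): rows 2, 9 → SKU = 463, 463 ✓
(Reorder=U, Category=86): rows 3, 10 → SKU = 460, 460 ✓
(Reorder=P, Category=88): row 4 → SKU = 456 ✓
(Reorder=U, Category=87): rows 5, 11 → SKU takes values {454, 452} — violation
(Reorder=P, Category=84): rows 6, 7, 8 → SKU = 465, 465, 465 ✓
Two rows agree on {Reorder, Category} but differ on SKU, so {Reorder, Category} → SKU does not hold.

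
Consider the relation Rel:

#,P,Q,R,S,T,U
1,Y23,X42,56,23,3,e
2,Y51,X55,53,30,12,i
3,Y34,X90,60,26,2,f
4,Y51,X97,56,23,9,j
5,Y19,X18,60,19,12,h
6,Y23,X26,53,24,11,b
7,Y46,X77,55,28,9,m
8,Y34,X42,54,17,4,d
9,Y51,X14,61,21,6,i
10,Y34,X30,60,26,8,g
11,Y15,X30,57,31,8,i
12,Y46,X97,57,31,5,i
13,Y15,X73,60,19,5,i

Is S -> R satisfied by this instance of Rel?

Yes

S=23: rows 1, 4 → R = 56, 56 ✓
S=30: row 2 → R = 53 ✓
S=26: rows 3, 10 → R = 60, 60 ✓
S=19: rows 5, 13 → R = 60, 60 ✓
S=24: row 6 → R = 53 ✓
S=28: row 7 → R = 55 ✓
S=17: row 8 → R = 54 ✓
S=21: row 9 → R = 61 ✓
S=31: rows 11, 12 → R = 57, 57 ✓
Every S value is associated with a single R value, so S -> R holds.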